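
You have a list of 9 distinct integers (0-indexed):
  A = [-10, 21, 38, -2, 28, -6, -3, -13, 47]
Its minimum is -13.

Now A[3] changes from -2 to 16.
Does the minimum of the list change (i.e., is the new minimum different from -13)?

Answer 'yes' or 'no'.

Old min = -13
Change: A[3] -2 -> 16
Changed element was NOT the min; min changes only if 16 < -13.
New min = -13; changed? no

Answer: no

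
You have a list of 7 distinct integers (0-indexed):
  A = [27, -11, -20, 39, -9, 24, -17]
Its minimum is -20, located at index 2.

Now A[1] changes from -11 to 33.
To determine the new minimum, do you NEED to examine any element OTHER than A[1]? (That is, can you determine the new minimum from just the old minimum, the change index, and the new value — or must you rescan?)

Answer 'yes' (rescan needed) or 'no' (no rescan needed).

Answer: no

Derivation:
Old min = -20 at index 2
Change at index 1: -11 -> 33
Index 1 was NOT the min. New min = min(-20, 33). No rescan of other elements needed.
Needs rescan: no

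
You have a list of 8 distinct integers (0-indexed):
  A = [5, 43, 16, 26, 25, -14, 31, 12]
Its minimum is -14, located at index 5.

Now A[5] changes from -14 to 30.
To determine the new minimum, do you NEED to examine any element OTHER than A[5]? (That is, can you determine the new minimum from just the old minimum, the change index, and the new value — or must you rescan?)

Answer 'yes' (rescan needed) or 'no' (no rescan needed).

Answer: yes

Derivation:
Old min = -14 at index 5
Change at index 5: -14 -> 30
Index 5 WAS the min and new value 30 > old min -14. Must rescan other elements to find the new min.
Needs rescan: yes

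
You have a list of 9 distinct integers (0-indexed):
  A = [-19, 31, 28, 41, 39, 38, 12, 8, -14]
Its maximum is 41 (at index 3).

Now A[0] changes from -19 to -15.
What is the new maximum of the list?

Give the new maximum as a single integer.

Answer: 41

Derivation:
Old max = 41 (at index 3)
Change: A[0] -19 -> -15
Changed element was NOT the old max.
  New max = max(old_max, new_val) = max(41, -15) = 41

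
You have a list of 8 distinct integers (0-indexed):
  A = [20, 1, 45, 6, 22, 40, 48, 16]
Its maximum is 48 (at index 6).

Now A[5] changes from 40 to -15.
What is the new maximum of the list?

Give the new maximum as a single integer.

Answer: 48

Derivation:
Old max = 48 (at index 6)
Change: A[5] 40 -> -15
Changed element was NOT the old max.
  New max = max(old_max, new_val) = max(48, -15) = 48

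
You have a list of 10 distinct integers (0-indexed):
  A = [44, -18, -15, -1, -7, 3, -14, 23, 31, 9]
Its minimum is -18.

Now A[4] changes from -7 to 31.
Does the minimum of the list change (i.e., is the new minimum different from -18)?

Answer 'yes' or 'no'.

Old min = -18
Change: A[4] -7 -> 31
Changed element was NOT the min; min changes only if 31 < -18.
New min = -18; changed? no

Answer: no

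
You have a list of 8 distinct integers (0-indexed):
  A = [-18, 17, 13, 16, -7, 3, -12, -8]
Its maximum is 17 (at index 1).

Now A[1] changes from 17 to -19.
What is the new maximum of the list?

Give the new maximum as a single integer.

Answer: 16

Derivation:
Old max = 17 (at index 1)
Change: A[1] 17 -> -19
Changed element WAS the max -> may need rescan.
  Max of remaining elements: 16
  New max = max(-19, 16) = 16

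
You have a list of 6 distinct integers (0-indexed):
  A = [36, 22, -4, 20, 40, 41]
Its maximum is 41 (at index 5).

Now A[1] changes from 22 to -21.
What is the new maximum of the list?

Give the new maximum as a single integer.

Old max = 41 (at index 5)
Change: A[1] 22 -> -21
Changed element was NOT the old max.
  New max = max(old_max, new_val) = max(41, -21) = 41

Answer: 41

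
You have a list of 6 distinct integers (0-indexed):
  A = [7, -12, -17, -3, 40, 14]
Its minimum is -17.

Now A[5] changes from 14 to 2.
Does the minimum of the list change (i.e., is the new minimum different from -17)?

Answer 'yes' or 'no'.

Answer: no

Derivation:
Old min = -17
Change: A[5] 14 -> 2
Changed element was NOT the min; min changes only if 2 < -17.
New min = -17; changed? no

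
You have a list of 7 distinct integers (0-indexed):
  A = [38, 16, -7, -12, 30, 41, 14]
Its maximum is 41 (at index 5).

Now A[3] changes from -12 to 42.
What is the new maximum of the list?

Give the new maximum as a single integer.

Old max = 41 (at index 5)
Change: A[3] -12 -> 42
Changed element was NOT the old max.
  New max = max(old_max, new_val) = max(41, 42) = 42

Answer: 42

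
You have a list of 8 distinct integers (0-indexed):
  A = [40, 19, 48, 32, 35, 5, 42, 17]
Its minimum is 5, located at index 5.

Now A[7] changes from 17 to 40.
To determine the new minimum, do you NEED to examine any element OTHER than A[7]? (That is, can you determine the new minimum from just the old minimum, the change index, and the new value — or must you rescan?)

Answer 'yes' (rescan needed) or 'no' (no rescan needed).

Old min = 5 at index 5
Change at index 7: 17 -> 40
Index 7 was NOT the min. New min = min(5, 40). No rescan of other elements needed.
Needs rescan: no

Answer: no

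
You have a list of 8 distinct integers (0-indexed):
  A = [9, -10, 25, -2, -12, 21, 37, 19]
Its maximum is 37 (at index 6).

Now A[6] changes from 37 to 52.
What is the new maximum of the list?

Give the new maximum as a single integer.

Old max = 37 (at index 6)
Change: A[6] 37 -> 52
Changed element WAS the max -> may need rescan.
  Max of remaining elements: 25
  New max = max(52, 25) = 52

Answer: 52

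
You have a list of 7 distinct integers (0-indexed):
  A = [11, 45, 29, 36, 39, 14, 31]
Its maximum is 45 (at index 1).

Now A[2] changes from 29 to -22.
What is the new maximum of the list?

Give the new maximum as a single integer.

Old max = 45 (at index 1)
Change: A[2] 29 -> -22
Changed element was NOT the old max.
  New max = max(old_max, new_val) = max(45, -22) = 45

Answer: 45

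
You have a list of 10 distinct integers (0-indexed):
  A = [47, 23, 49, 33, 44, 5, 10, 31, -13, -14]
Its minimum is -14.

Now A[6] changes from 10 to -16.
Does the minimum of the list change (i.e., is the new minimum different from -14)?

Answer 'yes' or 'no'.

Old min = -14
Change: A[6] 10 -> -16
Changed element was NOT the min; min changes only if -16 < -14.
New min = -16; changed? yes

Answer: yes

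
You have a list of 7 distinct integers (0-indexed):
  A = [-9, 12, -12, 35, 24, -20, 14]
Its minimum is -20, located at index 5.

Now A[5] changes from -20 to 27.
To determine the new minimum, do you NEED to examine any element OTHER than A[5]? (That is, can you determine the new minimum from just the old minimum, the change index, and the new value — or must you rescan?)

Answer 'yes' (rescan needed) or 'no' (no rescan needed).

Old min = -20 at index 5
Change at index 5: -20 -> 27
Index 5 WAS the min and new value 27 > old min -20. Must rescan other elements to find the new min.
Needs rescan: yes

Answer: yes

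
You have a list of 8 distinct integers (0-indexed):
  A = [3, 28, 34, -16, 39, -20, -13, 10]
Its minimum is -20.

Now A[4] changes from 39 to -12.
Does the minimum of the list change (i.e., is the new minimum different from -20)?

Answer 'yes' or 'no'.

Old min = -20
Change: A[4] 39 -> -12
Changed element was NOT the min; min changes only if -12 < -20.
New min = -20; changed? no

Answer: no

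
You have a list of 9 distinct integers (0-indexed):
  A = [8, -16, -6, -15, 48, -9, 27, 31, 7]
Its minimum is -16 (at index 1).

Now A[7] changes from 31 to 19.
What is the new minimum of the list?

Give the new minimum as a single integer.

Answer: -16

Derivation:
Old min = -16 (at index 1)
Change: A[7] 31 -> 19
Changed element was NOT the old min.
  New min = min(old_min, new_val) = min(-16, 19) = -16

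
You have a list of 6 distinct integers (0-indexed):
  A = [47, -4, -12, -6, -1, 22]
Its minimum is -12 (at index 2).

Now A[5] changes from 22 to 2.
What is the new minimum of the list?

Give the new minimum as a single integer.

Answer: -12

Derivation:
Old min = -12 (at index 2)
Change: A[5] 22 -> 2
Changed element was NOT the old min.
  New min = min(old_min, new_val) = min(-12, 2) = -12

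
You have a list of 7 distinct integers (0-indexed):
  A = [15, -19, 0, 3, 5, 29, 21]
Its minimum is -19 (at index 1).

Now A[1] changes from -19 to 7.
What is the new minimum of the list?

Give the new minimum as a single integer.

Answer: 0

Derivation:
Old min = -19 (at index 1)
Change: A[1] -19 -> 7
Changed element WAS the min. Need to check: is 7 still <= all others?
  Min of remaining elements: 0
  New min = min(7, 0) = 0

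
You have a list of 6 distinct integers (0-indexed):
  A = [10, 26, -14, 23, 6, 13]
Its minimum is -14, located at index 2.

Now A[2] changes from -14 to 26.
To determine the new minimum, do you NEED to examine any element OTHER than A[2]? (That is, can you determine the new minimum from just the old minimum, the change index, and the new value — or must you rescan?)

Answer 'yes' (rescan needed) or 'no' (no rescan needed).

Old min = -14 at index 2
Change at index 2: -14 -> 26
Index 2 WAS the min and new value 26 > old min -14. Must rescan other elements to find the new min.
Needs rescan: yes

Answer: yes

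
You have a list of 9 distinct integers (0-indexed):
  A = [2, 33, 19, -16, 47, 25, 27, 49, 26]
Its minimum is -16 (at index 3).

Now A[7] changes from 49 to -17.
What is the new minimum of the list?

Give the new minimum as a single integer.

Old min = -16 (at index 3)
Change: A[7] 49 -> -17
Changed element was NOT the old min.
  New min = min(old_min, new_val) = min(-16, -17) = -17

Answer: -17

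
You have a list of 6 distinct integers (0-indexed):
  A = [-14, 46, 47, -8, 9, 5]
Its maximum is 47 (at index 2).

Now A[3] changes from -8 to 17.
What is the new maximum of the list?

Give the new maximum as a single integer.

Answer: 47

Derivation:
Old max = 47 (at index 2)
Change: A[3] -8 -> 17
Changed element was NOT the old max.
  New max = max(old_max, new_val) = max(47, 17) = 47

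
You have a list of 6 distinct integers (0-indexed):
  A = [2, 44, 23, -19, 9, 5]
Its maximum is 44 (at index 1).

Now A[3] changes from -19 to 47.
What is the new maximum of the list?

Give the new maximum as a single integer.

Answer: 47

Derivation:
Old max = 44 (at index 1)
Change: A[3] -19 -> 47
Changed element was NOT the old max.
  New max = max(old_max, new_val) = max(44, 47) = 47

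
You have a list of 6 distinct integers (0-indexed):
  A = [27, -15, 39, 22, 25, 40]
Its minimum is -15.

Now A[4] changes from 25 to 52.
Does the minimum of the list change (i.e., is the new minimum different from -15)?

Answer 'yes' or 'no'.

Old min = -15
Change: A[4] 25 -> 52
Changed element was NOT the min; min changes only if 52 < -15.
New min = -15; changed? no

Answer: no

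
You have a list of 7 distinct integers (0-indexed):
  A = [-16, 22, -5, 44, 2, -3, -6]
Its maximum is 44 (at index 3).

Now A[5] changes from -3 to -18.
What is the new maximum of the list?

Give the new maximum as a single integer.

Old max = 44 (at index 3)
Change: A[5] -3 -> -18
Changed element was NOT the old max.
  New max = max(old_max, new_val) = max(44, -18) = 44

Answer: 44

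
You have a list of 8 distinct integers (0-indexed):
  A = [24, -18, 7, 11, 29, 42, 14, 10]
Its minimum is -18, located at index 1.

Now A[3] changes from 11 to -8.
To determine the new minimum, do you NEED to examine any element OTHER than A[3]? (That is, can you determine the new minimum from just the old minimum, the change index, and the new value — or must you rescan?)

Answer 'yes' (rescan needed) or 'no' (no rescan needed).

Old min = -18 at index 1
Change at index 3: 11 -> -8
Index 3 was NOT the min. New min = min(-18, -8). No rescan of other elements needed.
Needs rescan: no

Answer: no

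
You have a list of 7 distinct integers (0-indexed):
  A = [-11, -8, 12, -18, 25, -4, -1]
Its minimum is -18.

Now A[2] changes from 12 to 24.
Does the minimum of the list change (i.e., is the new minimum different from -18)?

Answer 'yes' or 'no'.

Answer: no

Derivation:
Old min = -18
Change: A[2] 12 -> 24
Changed element was NOT the min; min changes only if 24 < -18.
New min = -18; changed? no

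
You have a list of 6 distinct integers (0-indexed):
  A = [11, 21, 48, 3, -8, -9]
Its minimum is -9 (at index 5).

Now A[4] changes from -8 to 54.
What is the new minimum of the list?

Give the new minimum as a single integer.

Answer: -9

Derivation:
Old min = -9 (at index 5)
Change: A[4] -8 -> 54
Changed element was NOT the old min.
  New min = min(old_min, new_val) = min(-9, 54) = -9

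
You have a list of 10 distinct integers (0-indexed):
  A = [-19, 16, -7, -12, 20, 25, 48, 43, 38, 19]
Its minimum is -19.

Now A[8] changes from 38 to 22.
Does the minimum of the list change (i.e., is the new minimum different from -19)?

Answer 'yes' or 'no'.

Answer: no

Derivation:
Old min = -19
Change: A[8] 38 -> 22
Changed element was NOT the min; min changes only if 22 < -19.
New min = -19; changed? no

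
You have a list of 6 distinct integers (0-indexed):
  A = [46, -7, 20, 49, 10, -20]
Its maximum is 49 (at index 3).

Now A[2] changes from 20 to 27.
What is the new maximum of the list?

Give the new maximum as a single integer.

Old max = 49 (at index 3)
Change: A[2] 20 -> 27
Changed element was NOT the old max.
  New max = max(old_max, new_val) = max(49, 27) = 49

Answer: 49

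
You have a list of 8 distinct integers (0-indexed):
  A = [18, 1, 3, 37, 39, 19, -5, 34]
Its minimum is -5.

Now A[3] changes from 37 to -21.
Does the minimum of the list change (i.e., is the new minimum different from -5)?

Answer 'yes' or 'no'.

Old min = -5
Change: A[3] 37 -> -21
Changed element was NOT the min; min changes only if -21 < -5.
New min = -21; changed? yes

Answer: yes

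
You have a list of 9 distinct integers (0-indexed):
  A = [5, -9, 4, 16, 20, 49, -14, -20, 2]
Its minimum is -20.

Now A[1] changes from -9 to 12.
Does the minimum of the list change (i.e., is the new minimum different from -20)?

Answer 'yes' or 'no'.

Old min = -20
Change: A[1] -9 -> 12
Changed element was NOT the min; min changes only if 12 < -20.
New min = -20; changed? no

Answer: no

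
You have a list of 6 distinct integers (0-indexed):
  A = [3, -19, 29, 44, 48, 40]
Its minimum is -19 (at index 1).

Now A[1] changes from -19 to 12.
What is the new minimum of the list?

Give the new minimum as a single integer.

Answer: 3

Derivation:
Old min = -19 (at index 1)
Change: A[1] -19 -> 12
Changed element WAS the min. Need to check: is 12 still <= all others?
  Min of remaining elements: 3
  New min = min(12, 3) = 3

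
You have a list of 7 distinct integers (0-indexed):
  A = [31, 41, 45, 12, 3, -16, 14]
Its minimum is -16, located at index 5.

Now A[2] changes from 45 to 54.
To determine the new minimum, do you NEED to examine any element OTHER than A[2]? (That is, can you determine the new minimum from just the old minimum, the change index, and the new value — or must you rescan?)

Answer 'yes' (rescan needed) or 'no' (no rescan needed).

Answer: no

Derivation:
Old min = -16 at index 5
Change at index 2: 45 -> 54
Index 2 was NOT the min. New min = min(-16, 54). No rescan of other elements needed.
Needs rescan: no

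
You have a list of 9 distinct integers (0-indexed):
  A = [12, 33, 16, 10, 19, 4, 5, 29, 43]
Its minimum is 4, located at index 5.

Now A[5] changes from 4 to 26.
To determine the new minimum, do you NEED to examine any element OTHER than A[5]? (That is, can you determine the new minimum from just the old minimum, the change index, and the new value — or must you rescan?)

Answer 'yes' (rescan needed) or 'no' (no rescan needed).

Old min = 4 at index 5
Change at index 5: 4 -> 26
Index 5 WAS the min and new value 26 > old min 4. Must rescan other elements to find the new min.
Needs rescan: yes

Answer: yes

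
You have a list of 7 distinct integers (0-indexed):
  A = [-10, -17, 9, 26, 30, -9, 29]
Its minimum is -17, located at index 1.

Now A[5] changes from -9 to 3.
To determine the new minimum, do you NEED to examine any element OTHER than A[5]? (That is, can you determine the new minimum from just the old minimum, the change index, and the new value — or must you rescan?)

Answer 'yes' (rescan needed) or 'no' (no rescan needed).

Answer: no

Derivation:
Old min = -17 at index 1
Change at index 5: -9 -> 3
Index 5 was NOT the min. New min = min(-17, 3). No rescan of other elements needed.
Needs rescan: no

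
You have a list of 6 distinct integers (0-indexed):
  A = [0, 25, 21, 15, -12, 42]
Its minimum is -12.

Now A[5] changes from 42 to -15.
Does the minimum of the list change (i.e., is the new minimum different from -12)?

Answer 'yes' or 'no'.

Answer: yes

Derivation:
Old min = -12
Change: A[5] 42 -> -15
Changed element was NOT the min; min changes only if -15 < -12.
New min = -15; changed? yes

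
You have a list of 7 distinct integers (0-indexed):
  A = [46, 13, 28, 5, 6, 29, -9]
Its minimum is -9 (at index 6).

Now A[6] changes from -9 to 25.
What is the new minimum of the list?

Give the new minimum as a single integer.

Answer: 5

Derivation:
Old min = -9 (at index 6)
Change: A[6] -9 -> 25
Changed element WAS the min. Need to check: is 25 still <= all others?
  Min of remaining elements: 5
  New min = min(25, 5) = 5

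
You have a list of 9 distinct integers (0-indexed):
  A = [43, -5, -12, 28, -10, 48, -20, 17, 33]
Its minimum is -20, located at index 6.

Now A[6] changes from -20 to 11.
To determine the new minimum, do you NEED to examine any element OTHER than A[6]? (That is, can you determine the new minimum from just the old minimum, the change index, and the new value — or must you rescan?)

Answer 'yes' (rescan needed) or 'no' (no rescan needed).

Old min = -20 at index 6
Change at index 6: -20 -> 11
Index 6 WAS the min and new value 11 > old min -20. Must rescan other elements to find the new min.
Needs rescan: yes

Answer: yes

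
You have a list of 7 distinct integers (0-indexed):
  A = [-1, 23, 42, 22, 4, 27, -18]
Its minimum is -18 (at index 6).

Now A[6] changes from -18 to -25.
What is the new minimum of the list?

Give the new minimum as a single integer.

Answer: -25

Derivation:
Old min = -18 (at index 6)
Change: A[6] -18 -> -25
Changed element WAS the min. Need to check: is -25 still <= all others?
  Min of remaining elements: -1
  New min = min(-25, -1) = -25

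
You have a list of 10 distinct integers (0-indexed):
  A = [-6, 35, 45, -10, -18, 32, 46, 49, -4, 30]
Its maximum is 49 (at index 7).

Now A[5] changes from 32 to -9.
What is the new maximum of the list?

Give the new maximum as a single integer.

Answer: 49

Derivation:
Old max = 49 (at index 7)
Change: A[5] 32 -> -9
Changed element was NOT the old max.
  New max = max(old_max, new_val) = max(49, -9) = 49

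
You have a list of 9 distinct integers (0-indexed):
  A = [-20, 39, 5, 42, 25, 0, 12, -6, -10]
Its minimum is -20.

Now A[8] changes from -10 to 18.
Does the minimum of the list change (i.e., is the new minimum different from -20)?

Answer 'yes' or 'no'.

Old min = -20
Change: A[8] -10 -> 18
Changed element was NOT the min; min changes only if 18 < -20.
New min = -20; changed? no

Answer: no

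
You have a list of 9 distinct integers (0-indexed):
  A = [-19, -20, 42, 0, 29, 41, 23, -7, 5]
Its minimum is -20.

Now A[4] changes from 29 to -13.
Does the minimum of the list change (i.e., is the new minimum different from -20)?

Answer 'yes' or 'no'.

Old min = -20
Change: A[4] 29 -> -13
Changed element was NOT the min; min changes only if -13 < -20.
New min = -20; changed? no

Answer: no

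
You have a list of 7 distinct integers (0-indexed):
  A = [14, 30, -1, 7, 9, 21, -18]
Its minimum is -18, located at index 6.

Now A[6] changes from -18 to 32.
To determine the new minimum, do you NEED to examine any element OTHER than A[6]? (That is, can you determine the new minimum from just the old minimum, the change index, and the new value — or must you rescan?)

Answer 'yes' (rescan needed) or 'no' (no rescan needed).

Answer: yes

Derivation:
Old min = -18 at index 6
Change at index 6: -18 -> 32
Index 6 WAS the min and new value 32 > old min -18. Must rescan other elements to find the new min.
Needs rescan: yes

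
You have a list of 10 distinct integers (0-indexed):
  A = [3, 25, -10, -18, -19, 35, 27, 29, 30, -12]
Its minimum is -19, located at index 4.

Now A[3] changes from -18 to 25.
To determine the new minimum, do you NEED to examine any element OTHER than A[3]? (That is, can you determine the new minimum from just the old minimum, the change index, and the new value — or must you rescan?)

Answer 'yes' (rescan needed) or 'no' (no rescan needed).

Answer: no

Derivation:
Old min = -19 at index 4
Change at index 3: -18 -> 25
Index 3 was NOT the min. New min = min(-19, 25). No rescan of other elements needed.
Needs rescan: no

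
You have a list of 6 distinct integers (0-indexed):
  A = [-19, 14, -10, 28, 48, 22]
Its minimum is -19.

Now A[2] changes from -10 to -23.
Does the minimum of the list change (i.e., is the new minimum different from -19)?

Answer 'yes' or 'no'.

Old min = -19
Change: A[2] -10 -> -23
Changed element was NOT the min; min changes only if -23 < -19.
New min = -23; changed? yes

Answer: yes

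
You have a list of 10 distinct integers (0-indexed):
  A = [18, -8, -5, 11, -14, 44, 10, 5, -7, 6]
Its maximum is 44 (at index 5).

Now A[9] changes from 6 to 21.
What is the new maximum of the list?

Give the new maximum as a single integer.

Old max = 44 (at index 5)
Change: A[9] 6 -> 21
Changed element was NOT the old max.
  New max = max(old_max, new_val) = max(44, 21) = 44

Answer: 44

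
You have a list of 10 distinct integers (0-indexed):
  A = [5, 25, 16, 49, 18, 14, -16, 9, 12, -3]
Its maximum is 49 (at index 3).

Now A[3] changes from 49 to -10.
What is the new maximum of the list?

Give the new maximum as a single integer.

Old max = 49 (at index 3)
Change: A[3] 49 -> -10
Changed element WAS the max -> may need rescan.
  Max of remaining elements: 25
  New max = max(-10, 25) = 25

Answer: 25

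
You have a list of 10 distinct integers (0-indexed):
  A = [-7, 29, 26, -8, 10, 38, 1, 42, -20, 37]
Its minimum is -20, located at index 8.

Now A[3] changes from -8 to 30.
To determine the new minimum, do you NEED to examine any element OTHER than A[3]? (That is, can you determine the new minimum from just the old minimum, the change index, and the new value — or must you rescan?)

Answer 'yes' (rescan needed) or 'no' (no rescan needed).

Answer: no

Derivation:
Old min = -20 at index 8
Change at index 3: -8 -> 30
Index 3 was NOT the min. New min = min(-20, 30). No rescan of other elements needed.
Needs rescan: no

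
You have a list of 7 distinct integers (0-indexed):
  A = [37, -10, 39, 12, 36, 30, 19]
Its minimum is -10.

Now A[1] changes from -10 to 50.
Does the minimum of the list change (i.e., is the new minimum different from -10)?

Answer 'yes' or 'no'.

Answer: yes

Derivation:
Old min = -10
Change: A[1] -10 -> 50
Changed element was the min; new min must be rechecked.
New min = 12; changed? yes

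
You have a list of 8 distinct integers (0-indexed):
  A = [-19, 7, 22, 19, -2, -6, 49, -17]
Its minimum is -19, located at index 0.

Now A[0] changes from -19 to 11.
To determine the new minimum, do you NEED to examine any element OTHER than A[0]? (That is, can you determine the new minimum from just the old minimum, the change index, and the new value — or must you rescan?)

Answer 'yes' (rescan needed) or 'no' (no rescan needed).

Answer: yes

Derivation:
Old min = -19 at index 0
Change at index 0: -19 -> 11
Index 0 WAS the min and new value 11 > old min -19. Must rescan other elements to find the new min.
Needs rescan: yes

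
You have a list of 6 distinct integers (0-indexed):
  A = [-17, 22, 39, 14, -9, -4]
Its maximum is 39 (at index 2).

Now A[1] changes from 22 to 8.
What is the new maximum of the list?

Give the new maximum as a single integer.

Old max = 39 (at index 2)
Change: A[1] 22 -> 8
Changed element was NOT the old max.
  New max = max(old_max, new_val) = max(39, 8) = 39

Answer: 39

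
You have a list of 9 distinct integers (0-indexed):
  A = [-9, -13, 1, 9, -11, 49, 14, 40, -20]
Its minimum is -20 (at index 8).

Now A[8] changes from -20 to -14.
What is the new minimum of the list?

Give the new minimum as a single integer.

Old min = -20 (at index 8)
Change: A[8] -20 -> -14
Changed element WAS the min. Need to check: is -14 still <= all others?
  Min of remaining elements: -13
  New min = min(-14, -13) = -14

Answer: -14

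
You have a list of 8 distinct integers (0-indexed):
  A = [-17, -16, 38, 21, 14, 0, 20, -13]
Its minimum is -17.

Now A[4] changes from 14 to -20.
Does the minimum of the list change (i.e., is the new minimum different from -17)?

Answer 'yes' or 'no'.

Old min = -17
Change: A[4] 14 -> -20
Changed element was NOT the min; min changes only if -20 < -17.
New min = -20; changed? yes

Answer: yes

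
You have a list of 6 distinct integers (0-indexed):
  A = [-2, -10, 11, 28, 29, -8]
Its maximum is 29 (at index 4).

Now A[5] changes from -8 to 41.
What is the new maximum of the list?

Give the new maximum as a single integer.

Old max = 29 (at index 4)
Change: A[5] -8 -> 41
Changed element was NOT the old max.
  New max = max(old_max, new_val) = max(29, 41) = 41

Answer: 41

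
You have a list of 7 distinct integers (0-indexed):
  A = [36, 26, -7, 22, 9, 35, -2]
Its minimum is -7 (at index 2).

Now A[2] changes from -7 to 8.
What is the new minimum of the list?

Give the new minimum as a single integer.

Answer: -2

Derivation:
Old min = -7 (at index 2)
Change: A[2] -7 -> 8
Changed element WAS the min. Need to check: is 8 still <= all others?
  Min of remaining elements: -2
  New min = min(8, -2) = -2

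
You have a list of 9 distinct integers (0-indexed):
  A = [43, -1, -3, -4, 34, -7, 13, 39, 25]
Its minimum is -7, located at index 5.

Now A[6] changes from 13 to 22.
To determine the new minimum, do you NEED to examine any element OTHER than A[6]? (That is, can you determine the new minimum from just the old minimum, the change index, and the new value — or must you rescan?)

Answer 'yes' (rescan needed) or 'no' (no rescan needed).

Answer: no

Derivation:
Old min = -7 at index 5
Change at index 6: 13 -> 22
Index 6 was NOT the min. New min = min(-7, 22). No rescan of other elements needed.
Needs rescan: no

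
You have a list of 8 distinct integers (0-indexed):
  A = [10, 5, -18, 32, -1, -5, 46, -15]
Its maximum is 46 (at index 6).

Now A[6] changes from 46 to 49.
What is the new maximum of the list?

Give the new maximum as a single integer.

Answer: 49

Derivation:
Old max = 46 (at index 6)
Change: A[6] 46 -> 49
Changed element WAS the max -> may need rescan.
  Max of remaining elements: 32
  New max = max(49, 32) = 49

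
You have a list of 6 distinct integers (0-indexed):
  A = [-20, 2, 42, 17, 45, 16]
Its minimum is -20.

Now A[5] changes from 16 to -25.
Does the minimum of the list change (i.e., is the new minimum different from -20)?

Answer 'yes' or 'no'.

Answer: yes

Derivation:
Old min = -20
Change: A[5] 16 -> -25
Changed element was NOT the min; min changes only if -25 < -20.
New min = -25; changed? yes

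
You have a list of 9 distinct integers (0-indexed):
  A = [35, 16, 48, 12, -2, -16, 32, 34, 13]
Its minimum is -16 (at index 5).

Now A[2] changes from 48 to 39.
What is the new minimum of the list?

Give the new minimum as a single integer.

Answer: -16

Derivation:
Old min = -16 (at index 5)
Change: A[2] 48 -> 39
Changed element was NOT the old min.
  New min = min(old_min, new_val) = min(-16, 39) = -16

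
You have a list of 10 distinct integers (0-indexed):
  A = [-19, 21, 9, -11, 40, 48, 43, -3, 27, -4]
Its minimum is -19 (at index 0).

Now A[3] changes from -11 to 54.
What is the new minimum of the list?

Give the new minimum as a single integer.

Answer: -19

Derivation:
Old min = -19 (at index 0)
Change: A[3] -11 -> 54
Changed element was NOT the old min.
  New min = min(old_min, new_val) = min(-19, 54) = -19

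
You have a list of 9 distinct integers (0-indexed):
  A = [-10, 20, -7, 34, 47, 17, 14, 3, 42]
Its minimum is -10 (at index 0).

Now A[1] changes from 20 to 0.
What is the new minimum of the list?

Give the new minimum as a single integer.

Old min = -10 (at index 0)
Change: A[1] 20 -> 0
Changed element was NOT the old min.
  New min = min(old_min, new_val) = min(-10, 0) = -10

Answer: -10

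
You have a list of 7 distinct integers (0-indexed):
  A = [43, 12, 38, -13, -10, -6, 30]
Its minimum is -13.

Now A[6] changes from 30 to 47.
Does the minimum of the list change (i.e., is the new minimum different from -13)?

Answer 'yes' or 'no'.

Old min = -13
Change: A[6] 30 -> 47
Changed element was NOT the min; min changes only if 47 < -13.
New min = -13; changed? no

Answer: no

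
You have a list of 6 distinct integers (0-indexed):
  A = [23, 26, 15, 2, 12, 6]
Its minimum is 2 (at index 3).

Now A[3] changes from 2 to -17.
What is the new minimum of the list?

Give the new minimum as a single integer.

Old min = 2 (at index 3)
Change: A[3] 2 -> -17
Changed element WAS the min. Need to check: is -17 still <= all others?
  Min of remaining elements: 6
  New min = min(-17, 6) = -17

Answer: -17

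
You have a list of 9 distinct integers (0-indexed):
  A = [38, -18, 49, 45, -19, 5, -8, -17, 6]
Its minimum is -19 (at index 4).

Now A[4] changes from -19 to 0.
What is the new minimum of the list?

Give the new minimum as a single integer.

Old min = -19 (at index 4)
Change: A[4] -19 -> 0
Changed element WAS the min. Need to check: is 0 still <= all others?
  Min of remaining elements: -18
  New min = min(0, -18) = -18

Answer: -18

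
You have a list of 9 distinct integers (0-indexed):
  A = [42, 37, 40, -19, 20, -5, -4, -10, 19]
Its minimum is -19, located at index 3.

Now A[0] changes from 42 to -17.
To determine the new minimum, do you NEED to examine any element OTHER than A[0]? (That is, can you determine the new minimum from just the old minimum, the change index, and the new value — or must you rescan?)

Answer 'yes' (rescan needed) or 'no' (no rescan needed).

Old min = -19 at index 3
Change at index 0: 42 -> -17
Index 0 was NOT the min. New min = min(-19, -17). No rescan of other elements needed.
Needs rescan: no

Answer: no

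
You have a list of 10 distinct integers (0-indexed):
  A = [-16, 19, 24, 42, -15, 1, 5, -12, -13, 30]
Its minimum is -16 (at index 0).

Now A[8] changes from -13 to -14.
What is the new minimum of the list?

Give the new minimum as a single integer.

Answer: -16

Derivation:
Old min = -16 (at index 0)
Change: A[8] -13 -> -14
Changed element was NOT the old min.
  New min = min(old_min, new_val) = min(-16, -14) = -16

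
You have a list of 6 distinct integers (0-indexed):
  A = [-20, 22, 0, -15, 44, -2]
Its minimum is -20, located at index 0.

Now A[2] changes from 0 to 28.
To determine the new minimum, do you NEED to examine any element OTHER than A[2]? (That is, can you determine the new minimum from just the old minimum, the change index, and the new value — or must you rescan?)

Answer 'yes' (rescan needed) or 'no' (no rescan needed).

Old min = -20 at index 0
Change at index 2: 0 -> 28
Index 2 was NOT the min. New min = min(-20, 28). No rescan of other elements needed.
Needs rescan: no

Answer: no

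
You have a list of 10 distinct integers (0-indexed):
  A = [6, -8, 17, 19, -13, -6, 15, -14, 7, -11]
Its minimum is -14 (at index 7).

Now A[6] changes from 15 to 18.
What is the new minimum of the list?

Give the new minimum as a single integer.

Answer: -14

Derivation:
Old min = -14 (at index 7)
Change: A[6] 15 -> 18
Changed element was NOT the old min.
  New min = min(old_min, new_val) = min(-14, 18) = -14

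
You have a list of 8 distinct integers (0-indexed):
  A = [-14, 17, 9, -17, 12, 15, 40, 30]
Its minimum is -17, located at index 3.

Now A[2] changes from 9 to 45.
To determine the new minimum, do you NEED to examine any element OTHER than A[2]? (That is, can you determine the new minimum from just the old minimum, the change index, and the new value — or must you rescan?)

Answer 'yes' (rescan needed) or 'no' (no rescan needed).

Answer: no

Derivation:
Old min = -17 at index 3
Change at index 2: 9 -> 45
Index 2 was NOT the min. New min = min(-17, 45). No rescan of other elements needed.
Needs rescan: no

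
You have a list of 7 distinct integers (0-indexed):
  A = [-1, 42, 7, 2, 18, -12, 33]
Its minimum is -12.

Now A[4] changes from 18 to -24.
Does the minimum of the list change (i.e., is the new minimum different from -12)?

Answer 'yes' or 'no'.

Old min = -12
Change: A[4] 18 -> -24
Changed element was NOT the min; min changes only if -24 < -12.
New min = -24; changed? yes

Answer: yes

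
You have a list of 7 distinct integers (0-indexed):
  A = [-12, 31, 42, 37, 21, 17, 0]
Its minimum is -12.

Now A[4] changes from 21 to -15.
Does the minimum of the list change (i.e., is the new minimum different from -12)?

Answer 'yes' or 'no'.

Old min = -12
Change: A[4] 21 -> -15
Changed element was NOT the min; min changes only if -15 < -12.
New min = -15; changed? yes

Answer: yes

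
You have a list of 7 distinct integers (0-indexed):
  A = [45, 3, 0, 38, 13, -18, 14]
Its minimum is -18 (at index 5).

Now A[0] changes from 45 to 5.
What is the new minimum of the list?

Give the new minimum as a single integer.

Old min = -18 (at index 5)
Change: A[0] 45 -> 5
Changed element was NOT the old min.
  New min = min(old_min, new_val) = min(-18, 5) = -18

Answer: -18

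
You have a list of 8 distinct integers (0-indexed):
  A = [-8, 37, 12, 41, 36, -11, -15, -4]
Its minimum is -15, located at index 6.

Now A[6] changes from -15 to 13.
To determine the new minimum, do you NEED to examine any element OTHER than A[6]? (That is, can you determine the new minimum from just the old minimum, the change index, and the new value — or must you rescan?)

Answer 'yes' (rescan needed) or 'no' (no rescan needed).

Answer: yes

Derivation:
Old min = -15 at index 6
Change at index 6: -15 -> 13
Index 6 WAS the min and new value 13 > old min -15. Must rescan other elements to find the new min.
Needs rescan: yes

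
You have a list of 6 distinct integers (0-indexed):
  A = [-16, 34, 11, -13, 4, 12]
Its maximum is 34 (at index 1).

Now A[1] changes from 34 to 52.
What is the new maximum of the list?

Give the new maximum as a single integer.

Answer: 52

Derivation:
Old max = 34 (at index 1)
Change: A[1] 34 -> 52
Changed element WAS the max -> may need rescan.
  Max of remaining elements: 12
  New max = max(52, 12) = 52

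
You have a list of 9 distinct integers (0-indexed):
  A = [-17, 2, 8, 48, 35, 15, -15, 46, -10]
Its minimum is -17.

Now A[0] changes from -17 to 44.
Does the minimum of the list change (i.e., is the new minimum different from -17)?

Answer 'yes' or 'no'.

Answer: yes

Derivation:
Old min = -17
Change: A[0] -17 -> 44
Changed element was the min; new min must be rechecked.
New min = -15; changed? yes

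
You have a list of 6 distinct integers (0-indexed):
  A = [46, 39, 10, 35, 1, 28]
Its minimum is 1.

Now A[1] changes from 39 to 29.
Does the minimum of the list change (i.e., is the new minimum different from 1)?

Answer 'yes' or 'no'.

Answer: no

Derivation:
Old min = 1
Change: A[1] 39 -> 29
Changed element was NOT the min; min changes only if 29 < 1.
New min = 1; changed? no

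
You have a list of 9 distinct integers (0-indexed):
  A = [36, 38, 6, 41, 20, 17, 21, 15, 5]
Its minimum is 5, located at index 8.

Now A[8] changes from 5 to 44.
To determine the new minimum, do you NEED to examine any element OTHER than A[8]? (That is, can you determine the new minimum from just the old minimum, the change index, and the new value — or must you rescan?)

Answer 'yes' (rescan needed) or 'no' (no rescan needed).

Old min = 5 at index 8
Change at index 8: 5 -> 44
Index 8 WAS the min and new value 44 > old min 5. Must rescan other elements to find the new min.
Needs rescan: yes

Answer: yes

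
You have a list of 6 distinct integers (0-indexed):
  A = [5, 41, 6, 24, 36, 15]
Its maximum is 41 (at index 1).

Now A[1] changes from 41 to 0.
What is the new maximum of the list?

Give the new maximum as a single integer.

Old max = 41 (at index 1)
Change: A[1] 41 -> 0
Changed element WAS the max -> may need rescan.
  Max of remaining elements: 36
  New max = max(0, 36) = 36

Answer: 36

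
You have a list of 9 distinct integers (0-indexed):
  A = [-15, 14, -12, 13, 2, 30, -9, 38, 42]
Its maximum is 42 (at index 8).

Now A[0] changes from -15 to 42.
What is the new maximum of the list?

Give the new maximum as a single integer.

Old max = 42 (at index 8)
Change: A[0] -15 -> 42
Changed element was NOT the old max.
  New max = max(old_max, new_val) = max(42, 42) = 42

Answer: 42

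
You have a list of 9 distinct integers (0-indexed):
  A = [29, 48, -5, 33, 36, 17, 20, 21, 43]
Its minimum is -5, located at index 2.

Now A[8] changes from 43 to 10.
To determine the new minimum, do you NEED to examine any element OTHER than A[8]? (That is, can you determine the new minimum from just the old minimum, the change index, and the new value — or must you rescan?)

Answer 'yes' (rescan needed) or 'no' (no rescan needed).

Old min = -5 at index 2
Change at index 8: 43 -> 10
Index 8 was NOT the min. New min = min(-5, 10). No rescan of other elements needed.
Needs rescan: no

Answer: no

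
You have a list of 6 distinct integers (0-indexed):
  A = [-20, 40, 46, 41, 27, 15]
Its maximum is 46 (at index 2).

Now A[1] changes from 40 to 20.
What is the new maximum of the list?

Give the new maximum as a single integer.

Answer: 46

Derivation:
Old max = 46 (at index 2)
Change: A[1] 40 -> 20
Changed element was NOT the old max.
  New max = max(old_max, new_val) = max(46, 20) = 46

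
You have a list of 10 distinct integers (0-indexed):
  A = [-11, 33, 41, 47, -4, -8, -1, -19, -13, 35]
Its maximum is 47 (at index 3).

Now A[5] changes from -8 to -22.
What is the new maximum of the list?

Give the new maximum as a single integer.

Old max = 47 (at index 3)
Change: A[5] -8 -> -22
Changed element was NOT the old max.
  New max = max(old_max, new_val) = max(47, -22) = 47

Answer: 47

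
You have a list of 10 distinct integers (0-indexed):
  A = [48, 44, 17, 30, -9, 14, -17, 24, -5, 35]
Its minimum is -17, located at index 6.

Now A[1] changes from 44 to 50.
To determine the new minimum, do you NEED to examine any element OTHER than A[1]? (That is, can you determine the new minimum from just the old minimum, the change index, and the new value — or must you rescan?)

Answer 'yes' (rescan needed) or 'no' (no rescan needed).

Old min = -17 at index 6
Change at index 1: 44 -> 50
Index 1 was NOT the min. New min = min(-17, 50). No rescan of other elements needed.
Needs rescan: no

Answer: no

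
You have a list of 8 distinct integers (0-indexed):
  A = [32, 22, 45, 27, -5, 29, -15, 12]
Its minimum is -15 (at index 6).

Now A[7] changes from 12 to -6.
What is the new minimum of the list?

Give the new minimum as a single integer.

Answer: -15

Derivation:
Old min = -15 (at index 6)
Change: A[7] 12 -> -6
Changed element was NOT the old min.
  New min = min(old_min, new_val) = min(-15, -6) = -15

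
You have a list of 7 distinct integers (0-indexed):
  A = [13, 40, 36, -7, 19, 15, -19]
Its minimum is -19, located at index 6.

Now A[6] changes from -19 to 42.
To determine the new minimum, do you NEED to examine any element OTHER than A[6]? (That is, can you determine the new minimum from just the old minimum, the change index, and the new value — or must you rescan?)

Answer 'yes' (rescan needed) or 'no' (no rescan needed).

Answer: yes

Derivation:
Old min = -19 at index 6
Change at index 6: -19 -> 42
Index 6 WAS the min and new value 42 > old min -19. Must rescan other elements to find the new min.
Needs rescan: yes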